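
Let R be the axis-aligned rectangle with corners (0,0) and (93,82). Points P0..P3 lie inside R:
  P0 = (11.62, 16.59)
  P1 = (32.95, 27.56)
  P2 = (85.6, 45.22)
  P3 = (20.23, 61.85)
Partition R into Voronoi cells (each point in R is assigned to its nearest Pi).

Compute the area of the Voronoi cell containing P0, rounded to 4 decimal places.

1. box [0,93]×[0,82]: [(0, 0) (93, 0) (93, 82) (0, 82)]
2. ⊥bis P0·P1 via (22.285,22.075): [(0, 65.4058) (0, 0) (33.6382, 0)]  |A|=1100.0654
3. ⊥bis P0·P2 via (48.61,30.905): [(0, 65.4058) (0, 0) (33.6382, 0)]  |A|=1100.0654
4. ⊥bis P0·P3 via (15.925,39.22): [(13.2008, 39.7382) (0, 42.2495) (0, 0) (33.6382, 0)]  |A|=947.2242
5. canonical 4-gon: [(13.2008, 39.7382) (0, 42.2495) (0, 0) (33.6382, 0)]
6. shoelace: 947.2242

Area of P0's cell: 947.2242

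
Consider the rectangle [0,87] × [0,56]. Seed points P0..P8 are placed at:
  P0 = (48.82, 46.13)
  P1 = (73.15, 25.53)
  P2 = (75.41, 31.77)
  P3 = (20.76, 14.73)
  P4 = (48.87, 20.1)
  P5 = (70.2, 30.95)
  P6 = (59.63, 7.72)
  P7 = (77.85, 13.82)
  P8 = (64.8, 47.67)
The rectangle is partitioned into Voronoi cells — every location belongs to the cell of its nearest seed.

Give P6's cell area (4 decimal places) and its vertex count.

Area of P6's cell: 378.0367 (4 vertices)

1. box [0,87]×[0,56]: [(0, 0) (87, 0) (87, 56) (0, 56)]
2. ⊥bis P6·P0 via (54.225,26.925): [(0, 11.6641) (0, 0) (87, 0) (87, 36.1491)]  |A|=2079.8731
3. ⊥bis P6·P1 via (66.39,16.625): [(53.2013, 26.6369) (0, 11.6641) (0, 0) (87, 0) (87, 0.9795)]  |A|=1485.5283
4. ⊥bis P6·P2 via (67.52,19.745): [(53.2013, 26.6369) (0, 11.6641) (0, 0) (87, 0) (87, 0.9795)]  |A|=1485.5283
5. ⊥bis P6·P3 via (40.195,11.225): [(53.2013, 26.6369) (42.4276, 23.6048) (38.1706, 0) (87, 0) (87, 0.9795)]  |A|=787.5841
6. ⊥bis P6·P4 via (54.25,13.91): [(61.5773, 20.2785) (38.2457, 0) (87, 0) (87, 0.9795)]  |A|=506.7807
7. ⊥bis P6·P5 via (64.915,19.335): [(61.5773, 20.2785) (38.2457, 0) (87, 0) (87, 0.9795)]  |A|=506.7807
8. ⊥bis P6·P7 via (68.74,10.77): [(66.9126, 16.2283) (61.5773, 20.2785) (38.2457, 0) (72.3458, 0)]  |A|=378.0367
9. ⊥bis P6·P8 via (62.215,27.695): [(66.9126, 16.2283) (61.5773, 20.2785) (38.2457, 0) (72.3458, 0)]  |A|=378.0367
10. canonical 4-gon: [(66.9126, 16.2283) (61.5773, 20.2785) (38.2457, 0) (72.3458, 0)]
11. shoelace: 378.0367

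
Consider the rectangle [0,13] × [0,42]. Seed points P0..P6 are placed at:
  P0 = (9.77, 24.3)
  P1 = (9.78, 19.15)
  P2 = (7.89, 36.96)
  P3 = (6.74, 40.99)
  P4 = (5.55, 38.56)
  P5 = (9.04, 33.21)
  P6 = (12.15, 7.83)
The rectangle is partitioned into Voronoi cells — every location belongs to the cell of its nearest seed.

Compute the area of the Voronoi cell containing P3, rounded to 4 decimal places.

1. box [0,13]×[0,42]: [(0, 0) (13, 0) (13, 42) (0, 42)]
2. ⊥bis P3·P0 via (8.255,32.645): [(0, 31.1463) (13, 33.5064) (13, 42) (0, 42)]  |A|=125.757
3. ⊥bis P3·P1 via (8.26,30.07): [(0, 31.1463) (13, 33.5064) (13, 42) (0, 42)]  |A|=125.757
4. ⊥bis P3·P2 via (7.315,38.975): [(0, 36.8876) (13, 40.5973) (13, 42) (0, 42)]  |A|=42.3484
5. ⊥bis P3·P4 via (6.145,39.775): [(7.6079, 39.0586) (13, 40.5973) (13, 42) (1.6015, 42)]  |A|=20.5456
6. ⊥bis P3·P5 via (7.89,37.1): [(7.6079, 39.0586) (13, 40.5973) (13, 42) (1.6015, 42)]  |A|=20.5456
7. ⊥bis P3·P6 via (9.445,24.41): [(7.6079, 39.0586) (13, 40.5973) (13, 42) (1.6015, 42)]  |A|=20.5456
8. canonical 4-gon: [(7.6079, 39.0586) (13, 40.5973) (13, 42) (1.6015, 42)]
9. shoelace: 20.5456

Area of P3's cell: 20.5456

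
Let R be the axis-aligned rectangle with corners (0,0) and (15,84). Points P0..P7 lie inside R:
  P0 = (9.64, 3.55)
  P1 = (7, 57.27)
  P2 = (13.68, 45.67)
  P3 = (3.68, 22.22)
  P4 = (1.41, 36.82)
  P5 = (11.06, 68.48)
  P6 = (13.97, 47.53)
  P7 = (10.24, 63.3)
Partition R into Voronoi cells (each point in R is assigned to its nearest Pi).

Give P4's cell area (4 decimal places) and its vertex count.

Area of P4's cell: 159.8139 (4 vertices)

1. box [0,15]×[0,84]: [(0, 0) (15, 0) (15, 84) (0, 84)]
2. ⊥bis P4·P0 via (5.525,20.185): [(0, 18.8183) (15, 22.5288) (15, 84) (0, 84)]  |A|=949.8967
3. ⊥bis P4·P1 via (4.205,47.045): [(0, 48.1944) (0, 18.8183) (15, 22.5288) (15, 44.0942)]  |A|=382.0614
4. ⊥bis P4·P2 via (7.545,41.245): [(3.1545, 47.3322) (0, 48.1944) (0, 18.8183) (15, 22.5288) (15, 30.9091)]  |A|=303.9694
5. ⊥bis P4·P3 via (2.545,29.52): [(14.645, 31.4013) (3.1545, 47.3322) (0, 48.1944) (0, 29.1243)]  |A|=159.8139
6. ⊥bis P4·P5 via (6.235,52.65): [(14.645, 31.4013) (3.1545, 47.3322) (0, 48.1944) (0, 29.1243)]  |A|=159.8139
7. ⊥bis P4·P6 via (7.69,42.175): [(14.645, 31.4013) (3.1545, 47.3322) (0, 48.1944) (0, 29.1243)]  |A|=159.8139
8. ⊥bis P4·P7 via (5.825,50.06): [(14.645, 31.4013) (3.1545, 47.3322) (0, 48.1944) (0, 29.1243)]  |A|=159.8139
9. canonical 4-gon: [(14.645, 31.4013) (3.1545, 47.3322) (0, 48.1944) (0, 29.1243)]
10. shoelace: 159.8139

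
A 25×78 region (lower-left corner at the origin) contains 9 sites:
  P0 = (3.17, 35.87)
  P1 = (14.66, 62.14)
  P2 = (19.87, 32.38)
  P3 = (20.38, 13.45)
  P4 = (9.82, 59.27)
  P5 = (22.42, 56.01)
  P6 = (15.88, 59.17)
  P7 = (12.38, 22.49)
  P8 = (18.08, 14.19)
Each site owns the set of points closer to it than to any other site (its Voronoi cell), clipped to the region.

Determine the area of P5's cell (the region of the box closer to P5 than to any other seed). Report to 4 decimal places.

1. box [0,25]×[0,78]: [(0, 0) (25, 0) (25, 78) (0, 78)]
2. ⊥bis P5·P0 via (12.795,45.94): [(0, 58.1696) (25, 34.2743) (25, 78) (0, 78)]  |A|=794.4509
3. ⊥bis P5·P1 via (18.54,59.075): [(10.1563, 48.4621) (25, 34.2743) (25, 67.2527)]  |A|=244.7603
4. ⊥bis P5·P2 via (21.145,44.195): [(10.1563, 48.4621) (13.7903, 44.9887) (25, 43.779) (25, 67.2527)]  |A|=191.4882
5. ⊥bis P5·P3 via (21.4,34.73): [(10.1563, 48.4621) (13.7903, 44.9887) (25, 43.779) (25, 67.2527)]  |A|=191.4882
6. ⊥bis P5·P4 via (16.12,57.64): [(15.4934, 55.2184) (13.0338, 45.7118) (13.7903, 44.9887) (25, 43.779) (25, 67.2527)]  |A|=174.4283
7. ⊥bis P5·P6 via (19.15,57.59): [(21.9585, 63.4024) (13.2916, 45.4653) (13.7903, 44.9887) (25, 43.779) (25, 67.2527)]  |A|=150.3833
8. ⊥bis P5·P7 via (17.4,39.25): [(21.9585, 63.4024) (13.2916, 45.4653) (13.7903, 44.9887) (25, 43.779) (25, 67.2527)]  |A|=150.3833
9. ⊥bis P5·P8 via (20.25,35.1): [(21.9585, 63.4024) (13.2916, 45.4653) (13.7903, 44.9887) (25, 43.779) (25, 67.2527)]  |A|=150.3833
10. canonical 5-gon: [(21.9585, 63.4024) (13.2916, 45.4653) (13.7903, 44.9887) (25, 43.779) (25, 67.2527)]
11. shoelace: 150.3833

Area of P5's cell: 150.3833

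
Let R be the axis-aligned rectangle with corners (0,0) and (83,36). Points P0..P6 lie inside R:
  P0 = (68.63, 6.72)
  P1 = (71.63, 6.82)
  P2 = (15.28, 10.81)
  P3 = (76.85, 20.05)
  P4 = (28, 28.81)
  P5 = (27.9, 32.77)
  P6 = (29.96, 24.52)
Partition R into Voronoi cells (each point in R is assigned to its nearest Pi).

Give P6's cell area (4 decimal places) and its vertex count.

1. box [0,83]×[0,36]: [(0, 0) (83, 0) (83, 36) (0, 36)]
2. ⊥bis P6·P0 via (49.295,15.62): [(0, 0) (42.105, 0) (58.676, 36) (0, 36)]  |A|=1814.0589
3. ⊥bis P6·P1 via (50.795,15.67): [(0, 0) (42.105, 0) (58.676, 36) (0, 36)]  |A|=1814.0589
4. ⊥bis P6·P2 via (22.62,17.665): [(39.1178, 0) (42.105, 0) (58.676, 36) (5.4965, 36)]  |A|=1011.0021
5. ⊥bis P6·P3 via (53.405,22.285): [(39.1178, 0) (42.105, 0) (53.6772, 25.1402) (54.7124, 36) (5.4965, 36)]  |A|=989.4802
6. ⊥bis P6·P4 via (28.98,26.665): [(18.6306, 21.9366) (39.1178, 0) (42.105, 0) (53.6772, 25.1402) (54.7124, 36) (49.4122, 36)]  |A|=680.6785
7. ⊥bis P6·P5 via (28.93,28.645): [(38.5972, 31.0589) (18.6306, 21.9366) (39.1178, 0) (42.105, 0) (53.6772, 25.1402) (54.6229, 35.0604)]  |A|=660.2345
8. canonical 6-gon: [(38.5972, 31.0589) (18.6306, 21.9366) (39.1178, 0) (42.105, 0) (53.6772, 25.1402) (54.6229, 35.0604)]
9. shoelace: 660.2345

Area of P6's cell: 660.2345 (6 vertices)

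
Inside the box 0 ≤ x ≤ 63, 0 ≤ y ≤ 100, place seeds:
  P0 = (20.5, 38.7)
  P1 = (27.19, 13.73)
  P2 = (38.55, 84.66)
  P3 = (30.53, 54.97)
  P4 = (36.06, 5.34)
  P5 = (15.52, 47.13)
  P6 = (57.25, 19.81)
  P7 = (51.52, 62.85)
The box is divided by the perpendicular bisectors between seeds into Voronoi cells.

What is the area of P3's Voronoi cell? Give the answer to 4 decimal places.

1. box [0,63]×[0,100]: [(0, 0) (63, 0) (63, 100) (0, 100)]
2. ⊥bis P3·P0 via (25.515,46.835): [(0, 62.5643) (63, 23.7265) (63, 100) (0, 100)]  |A|=3581.8389
3. ⊥bis P3·P1 via (28.86,34.35): [(0, 62.5643) (48.3245, 32.7736) (63, 31.585) (63, 100) (0, 100)]  |A|=3524.1753
4. ⊥bis P3·P2 via (34.54,69.815): [(0, 79.1451) (0, 62.5643) (48.3245, 32.7736) (63, 31.585) (63, 62.1273)]  |A|=1674.2546
5. ⊥bis P3·P4 via (33.295,30.155): [(0, 79.1451) (0, 62.5643) (48.3245, 32.7736) (53.2302, 32.3763) (63, 33.4649) (63, 62.1273)]  |A|=1665.0717
6. ⊥bis P3·P5 via (23.025,51.05): [(9.7221, 76.5189) (25.0896, 47.0973) (48.3245, 32.7736) (53.2302, 32.3763) (63, 33.4649) (63, 62.1273)]  |A|=1334.2272
7. ⊥bis P3·P6 via (43.89,37.39): [(9.7221, 76.5189) (25.0896, 47.0973) (42.5222, 36.3505) (63, 51.9127) (63, 62.1273)]  |A|=1112.4781
8. ⊥bis P3·P7 via (41.025,58.91): [(37.2009, 69.0962) (9.7221, 76.5189) (25.0896, 47.0973) (42.5222, 36.3505) (47.9466, 40.4728)]  |A|=703.8114
9. canonical 5-gon: [(37.2009, 69.0962) (9.7221, 76.5189) (25.0896, 47.0973) (42.5222, 36.3505) (47.9466, 40.4728)]
10. shoelace: 703.8114

Area of P3's cell: 703.8114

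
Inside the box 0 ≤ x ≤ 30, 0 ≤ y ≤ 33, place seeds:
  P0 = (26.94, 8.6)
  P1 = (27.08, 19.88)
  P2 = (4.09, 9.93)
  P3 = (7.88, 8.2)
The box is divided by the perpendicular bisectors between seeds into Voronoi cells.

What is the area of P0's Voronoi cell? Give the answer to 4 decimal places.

Area of P0's cell: 179.4304

1. box [0,30]×[0,33]: [(0, 0) (30, 0) (30, 33) (0, 33)]
2. ⊥bis P0·P1 via (27.01,14.24): [(0, 14.5752) (0, 0) (30, 0) (30, 14.2029)]  |A|=431.6718
3. ⊥bis P0·P2 via (15.515,9.265): [(15.8127, 14.379) (14.9757, 0) (30, 0) (30, 14.2029)]  |A|=208.7674
4. ⊥bis P0·P3 via (17.41,8.4): [(17.2849, 14.3607) (17.5863, 0) (30, 0) (30, 14.2029)]  |A|=179.4304
5. canonical 4-gon: [(17.2849, 14.3607) (17.5863, 0) (30, 0) (30, 14.2029)]
6. shoelace: 179.4304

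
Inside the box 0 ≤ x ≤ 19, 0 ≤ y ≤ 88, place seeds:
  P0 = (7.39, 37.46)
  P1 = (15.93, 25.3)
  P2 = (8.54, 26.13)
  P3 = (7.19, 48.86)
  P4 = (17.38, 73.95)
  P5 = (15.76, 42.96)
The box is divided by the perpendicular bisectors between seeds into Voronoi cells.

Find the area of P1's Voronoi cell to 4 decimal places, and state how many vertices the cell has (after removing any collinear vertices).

1. box [0,19]×[0,88]: [(0, 0) (19, 0) (19, 88) (0, 88)]
2. ⊥bis P1·P0 via (11.66,31.38): [(0, 23.1912) (0, 0) (19, 0) (19, 36.5349)]  |A|=567.3975
3. ⊥bis P1·P2 via (12.235,25.715): [(12.975, 32.3035) (9.3468, 0) (19, 0) (19, 36.5349)]  |A|=265.9771
4. ⊥bis P1·P3 via (11.56,37.08): [(12.975, 32.3035) (9.3468, 0) (19, 0) (19, 36.5349)]  |A|=265.9771
5. ⊥bis P1·P4 via (16.655,49.625): [(12.975, 32.3035) (9.3468, 0) (19, 0) (19, 36.5349)]  |A|=265.9771
6. ⊥bis P1·P5 via (15.845,34.13): [(15.5719, 34.1274) (12.975, 32.3035) (9.3468, 0) (19, 0) (19, 34.1604)]  |A|=261.9071
7. canonical 5-gon: [(15.5719, 34.1274) (12.975, 32.3035) (9.3468, 0) (19, 0) (19, 34.1604)]
8. shoelace: 261.9071

Area of P1's cell: 261.9071 (5 vertices)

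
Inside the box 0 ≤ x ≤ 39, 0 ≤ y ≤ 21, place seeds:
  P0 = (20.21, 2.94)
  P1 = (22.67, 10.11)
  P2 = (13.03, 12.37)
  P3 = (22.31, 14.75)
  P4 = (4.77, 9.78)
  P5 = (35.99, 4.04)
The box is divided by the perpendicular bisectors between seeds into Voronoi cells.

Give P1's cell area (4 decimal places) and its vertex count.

1. box [0,39]×[0,21]: [(0, 0) (39, 0) (39, 21) (0, 21)]
2. ⊥bis P1·P0 via (21.44,6.525): [(0, 13.881) (39, 0.5002) (39, 21) (0, 21)]  |A|=538.5663
3. ⊥bis P1·P2 via (17.85,11.24): [(17.0942, 8.016) (39, 0.5002) (39, 21) (20.1381, 21)]  |A|=346.9831
4. ⊥bis P1·P3 via (22.49,12.43): [(18.0482, 12.0854) (17.0942, 8.016) (39, 0.5002) (39, 13.7109)]  |A|=186.5505
5. ⊥bis P1·P4 via (13.72,9.945): [(18.0482, 12.0854) (17.0942, 8.016) (39, 0.5002) (39, 13.7109)]  |A|=186.5505
6. ⊥bis P1·P5 via (29.33,7.075): [(32.1104, 13.1764) (18.0482, 12.0854) (17.0942, 8.016) (28.0464, 4.2584)]  |A|=84.5637
7. canonical 4-gon: [(32.1104, 13.1764) (18.0482, 12.0854) (17.0942, 8.016) (28.0464, 4.2584)]
8. shoelace: 84.5637

Area of P1's cell: 84.5637 (4 vertices)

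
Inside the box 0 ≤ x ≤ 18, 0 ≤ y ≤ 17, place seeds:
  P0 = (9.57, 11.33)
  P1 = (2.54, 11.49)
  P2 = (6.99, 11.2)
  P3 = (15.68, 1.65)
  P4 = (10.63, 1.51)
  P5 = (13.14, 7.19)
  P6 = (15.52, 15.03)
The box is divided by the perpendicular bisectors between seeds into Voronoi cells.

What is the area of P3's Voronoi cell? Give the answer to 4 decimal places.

1. box [0,18]×[0,17]: [(0, 0) (18, 0) (18, 17) (0, 17)]
2. ⊥bis P3·P0 via (12.625,6.49): [(2.343, 0) (18, 0) (18, 9.8827)]  |A|=77.3668
3. ⊥bis P3·P1 via (9.11,6.57): [(5.8456, 2.2109) (4.19, 0) (18, 0) (18, 9.8827)]  |A|=75.325
4. ⊥bis P3·P2 via (11.335,6.425): [(8.6471, 3.9792) (4.2742, 0) (18, 0) (18, 9.8827)]  |A|=73.5245
5. ⊥bis P3·P4 via (13.155,1.58): [(13.0121, 6.7343) (13.1988, 0) (18, 0) (18, 9.8827)]  |A|=40.8134
6. ⊥bis P3·P5 via (14.41,4.42): [(13.093, 3.8162) (13.1988, 0) (18, 0) (18, 6.066)]  |A|=24.0439
7. ⊥bis P3·P6 via (15.6,8.34): [(13.093, 3.8162) (13.1988, 0) (18, 0) (18, 6.066)]  |A|=24.0439
8. canonical 4-gon: [(13.093, 3.8162) (13.1988, 0) (18, 0) (18, 6.066)]
9. shoelace: 24.0439

Area of P3's cell: 24.0439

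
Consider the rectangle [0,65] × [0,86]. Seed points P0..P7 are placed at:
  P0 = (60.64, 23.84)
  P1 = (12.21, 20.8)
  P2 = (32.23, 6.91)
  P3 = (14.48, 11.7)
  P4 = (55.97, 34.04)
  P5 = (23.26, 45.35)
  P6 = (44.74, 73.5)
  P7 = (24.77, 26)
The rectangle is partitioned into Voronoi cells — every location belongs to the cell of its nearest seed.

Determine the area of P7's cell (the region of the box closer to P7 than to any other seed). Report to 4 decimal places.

1. box [0,65]×[0,86]: [(0, 0) (65, 0) (65, 86) (0, 86)]
2. ⊥bis P7·P0 via (42.705,24.92): [(0, 0) (41.2044, 0) (46.3831, 86) (0, 86)]  |A|=3766.2609
3. ⊥bis P7·P1 via (18.49,23.4): [(0, 68.0605) (28.1779, 0) (41.2044, 0) (46.3831, 86) (0, 86)]  |A|=2807.3605
4. ⊥bis P7·P2 via (28.5,16.455): [(0, 68.0605) (22.3589, 14.0552) (42.5253, 21.9358) (46.3831, 86) (0, 86)]  |A|=2499.8372
5. ⊥bis P7·P3 via (19.625,18.85): [(0, 68.0605) (20.6915, 18.0826) (24.9054, 15.0503) (42.5253, 21.9358) (46.3831, 86) (0, 86)]  |A|=2493.8796
6. ⊥bis P7·P4 via (40.37,30.02): [(0, 68.0605) (20.6915, 18.0826) (24.9054, 15.0503) (42.4598, 21.9102) (25.9444, 86) (0, 86)]  |A|=1836.8759
7. ⊥bis P7·P5 via (24.015,35.675): [(13.74, 34.8732) (20.6915, 18.0826) (24.9054, 15.0503) (42.4598, 21.9102) (38.6191, 36.8146)]  |A|=426.2569
8. ⊥bis P7·P6 via (34.755,49.75): [(13.74, 34.8732) (20.6915, 18.0826) (24.9054, 15.0503) (42.4598, 21.9102) (38.6191, 36.8146)]  |A|=426.2569
9. canonical 5-gon: [(13.74, 34.8732) (20.6915, 18.0826) (24.9054, 15.0503) (42.4598, 21.9102) (38.6191, 36.8146)]
10. shoelace: 426.2569

Area of P7's cell: 426.2569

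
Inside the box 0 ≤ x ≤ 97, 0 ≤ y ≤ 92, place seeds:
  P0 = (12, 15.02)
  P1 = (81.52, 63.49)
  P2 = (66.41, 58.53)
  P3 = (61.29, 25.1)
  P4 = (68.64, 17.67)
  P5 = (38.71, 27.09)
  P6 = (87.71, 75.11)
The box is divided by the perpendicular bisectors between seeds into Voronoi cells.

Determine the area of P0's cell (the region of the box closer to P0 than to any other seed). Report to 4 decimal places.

1. box [0,97]×[0,92]: [(0, 0) (97, 0) (97, 92) (0, 92)]
2. ⊥bis P0·P1 via (46.76,39.255): [(0, 0) (74.129, 0) (9.9857, 92) (0, 92)]  |A|=3869.2737
3. ⊥bis P0·P2 via (39.205,36.775): [(0, 85.8015) (0, 0) (68.6128, 0)]  |A|=2943.5429
4. ⊥bis P0·P3 via (36.645,20.06): [(31.1725, 46.8197) (0, 85.8015) (0, 0) (40.7473, 0)]  |A|=2291.2154
5. ⊥bis P0·P4 via (40.32,16.345): [(31.1725, 46.8197) (0, 85.8015) (0, 0) (40.7473, 0)]  |A|=2291.2154
6. ⊥bis P0·P5 via (25.355,21.055): [(0, 77.1637) (0, 0) (34.8696, 0)]  |A|=1345.3321
7. ⊥bis P0·P6 via (49.855,45.065): [(0, 77.1637) (0, 0) (34.8696, 0)]  |A|=1345.3321
8. canonical 3-gon: [(0, 77.1637) (0, 0) (34.8696, 0)]
9. shoelace: 1345.3321

Area of P0's cell: 1345.3321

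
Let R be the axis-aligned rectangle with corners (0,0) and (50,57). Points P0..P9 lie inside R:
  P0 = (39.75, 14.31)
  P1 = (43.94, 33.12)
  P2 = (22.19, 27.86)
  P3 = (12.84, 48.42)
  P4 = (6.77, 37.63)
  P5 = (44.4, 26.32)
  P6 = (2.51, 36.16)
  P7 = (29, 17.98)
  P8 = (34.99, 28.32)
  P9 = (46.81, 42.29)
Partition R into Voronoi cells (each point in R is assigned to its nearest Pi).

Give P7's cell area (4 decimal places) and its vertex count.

1. box [0,50]×[0,57]: [(0, 0) (50, 0) (50, 57) (0, 57)]
2. ⊥bis P7·P0 via (34.375,16.145): [(0, 0) (28.8632, 0) (48.3227, 57) (0, 57)]  |A|=2199.7976
3. ⊥bis P7·P1 via (36.47,25.55): [(0, 0) (28.8632, 0) (37.3046, 24.7264) (4.599, 57) (0, 57)]  |A|=1494.2362
4. ⊥bis P7·P2 via (25.595,22.92): [(0, 5.2781) (0, 0) (28.8632, 0) (37.3046, 24.7264) (33.5669, 28.4148)]  |A|=560.4336
5. ⊥bis P7·P3 via (20.92,33.2): [(0, 5.2781) (0, 0) (28.8632, 0) (37.3046, 24.7264) (33.5669, 28.4148)]  |A|=560.4336
6. ⊥bis P7·P4 via (17.885,27.805): [(0, 5.2781) (0, 0) (28.8632, 0) (37.3046, 24.7264) (33.5669, 28.4148)]  |A|=560.4336
7. ⊥bis P7·P5 via (36.7,22.15): [(33.3778, 28.2845) (0, 5.2781) (0, 0) (28.8632, 0) (36.5314, 22.4614)]  |A|=554.0186
8. ⊥bis P7·P6 via (15.755,27.07): [(33.3778, 28.2845) (1.5168, 6.3236) (0, 4.1135) (0, 0) (28.8632, 0) (36.5314, 22.4614)]  |A|=553.1353
9. ⊥bis P7·P8 via (31.995,23.15): [(28.6989, 25.0594) (1.5168, 6.3236) (0, 4.1135) (0, 0) (28.8632, 0) (35.9786, 20.8423)]  |A|=527.3685
10. ⊥bis P7·P9 via (37.905,30.135): [(28.6989, 25.0594) (1.5168, 6.3236) (0, 4.1135) (0, 0) (28.8632, 0) (35.9786, 20.8423)]  |A|=527.3685
11. canonical 6-gon: [(28.6989, 25.0594) (1.5168, 6.3236) (0, 4.1135) (0, 0) (28.8632, 0) (35.9786, 20.8423)]
12. shoelace: 527.3685

Area of P7's cell: 527.3685 (6 vertices)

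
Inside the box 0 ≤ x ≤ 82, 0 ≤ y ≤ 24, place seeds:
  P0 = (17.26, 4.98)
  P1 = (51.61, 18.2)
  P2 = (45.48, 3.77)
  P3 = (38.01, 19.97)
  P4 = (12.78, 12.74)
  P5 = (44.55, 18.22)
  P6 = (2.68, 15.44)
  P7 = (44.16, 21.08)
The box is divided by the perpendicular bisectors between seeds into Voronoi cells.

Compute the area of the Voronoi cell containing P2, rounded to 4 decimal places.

Area of P2's cell: 313.8929

1. box [0,82]×[0,24]: [(0, 0) (82, 0) (82, 24) (0, 24)]
2. ⊥bis P2·P0 via (31.37,4.375): [(31.1824, 0) (82, 0) (82, 24) (32.2115, 24)]  |A|=1207.2734
3. ⊥bis P2·P1 via (48.545,10.985): [(31.9556, 18.0323) (31.1824, 0) (74.4037, 0)]  |A|=389.69
4. ⊥bis P2·P3 via (41.745,11.87): [(44.0067, 12.9129) (31.4886, 7.1407) (31.1824, 0) (74.4037, 0)]  |A|=322.8661
5. ⊥bis P2·P4 via (29.13,8.255): [(44.0067, 12.9129) (31.4886, 7.1407) (31.1824, 0) (74.4037, 0)]  |A|=322.8661
6. ⊥bis P2·P5 via (45.015,10.995): [(48.0601, 11.191) (39.0091, 10.6085) (31.4886, 7.1407) (31.1824, 0) (74.4037, 0)]  |A|=313.8929
7. ⊥bis P2·P6 via (24.08,9.605): [(48.0601, 11.191) (39.0091, 10.6085) (31.4886, 7.1407) (31.1824, 0) (74.4037, 0)]  |A|=313.8929
8. ⊥bis P2·P7 via (44.82,12.425): [(48.0601, 11.191) (39.0091, 10.6085) (31.4886, 7.1407) (31.1824, 0) (74.4037, 0)]  |A|=313.8929
9. canonical 5-gon: [(48.0601, 11.191) (39.0091, 10.6085) (31.4886, 7.1407) (31.1824, 0) (74.4037, 0)]
10. shoelace: 313.8929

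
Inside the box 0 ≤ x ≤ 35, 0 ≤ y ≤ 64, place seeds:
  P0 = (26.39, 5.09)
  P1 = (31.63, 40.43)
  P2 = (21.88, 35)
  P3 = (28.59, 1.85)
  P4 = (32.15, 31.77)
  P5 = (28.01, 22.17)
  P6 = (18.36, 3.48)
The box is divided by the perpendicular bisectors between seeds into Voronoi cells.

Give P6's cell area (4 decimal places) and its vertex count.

1. box [0,35]×[0,64]: [(0, 0) (35, 0) (35, 64) (0, 64)]
2. ⊥bis P6·P0 via (22.375,4.285): [(0, 0) (23.2341, 0) (10.4023, 64) (0, 64)]  |A|=1076.3644
3. ⊥bis P6·P1 via (24.995,21.955): [(0, 30.9316) (0, 0) (23.2341, 0) (18.354, 24.34)]  |A|=566.6185
4. ⊥bis P6·P2 via (20.12,19.24): [(0, 21.4869) (0, 0) (23.2341, 0) (19.3595, 19.3249)]  |A|=432.4871
5. ⊥bis P6·P3 via (23.475,2.665): [(0, 21.4869) (0, 0) (23.0504, 0) (23.1317, 0.5107) (19.3595, 19.3249)]  |A|=432.4401
6. ⊥bis P6·P4 via (25.255,17.625): [(0, 21.4869) (0, 0) (23.0504, 0) (23.1317, 0.5107) (19.3595, 19.3249)]  |A|=432.4401
7. ⊥bis P6·P5 via (23.185,12.825): [(8.1774, 20.5737) (0, 21.4869) (0, 0) (23.0504, 0) (23.1317, 0.5107) (20.3715, 14.2777)]  |A|=404.8526
8. canonical 6-gon: [(8.1774, 20.5737) (0, 21.4869) (0, 0) (23.0504, 0) (23.1317, 0.5107) (20.3715, 14.2777)]
9. shoelace: 404.8526

Area of P6's cell: 404.8526 (6 vertices)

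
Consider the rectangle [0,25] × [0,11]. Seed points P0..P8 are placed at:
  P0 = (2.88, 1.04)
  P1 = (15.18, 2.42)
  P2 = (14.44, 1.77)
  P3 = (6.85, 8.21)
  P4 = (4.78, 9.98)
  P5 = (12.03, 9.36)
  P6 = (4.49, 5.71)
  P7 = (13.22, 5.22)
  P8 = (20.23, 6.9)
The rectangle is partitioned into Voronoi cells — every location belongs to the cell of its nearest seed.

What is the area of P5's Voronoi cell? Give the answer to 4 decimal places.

Area of P5's cell: 25.6815

1. box [0,25]×[0,11]: [(0, 0) (25, 0) (25, 11) (0, 11)]
2. ⊥bis P5·P0 via (7.455,5.2): [(12.1833, 0) (25, 0) (25, 11) (2.1811, 11)]  |A|=195.9957
3. ⊥bis P5·P1 via (13.605,5.89): [(8.8076, 3.7125) (24.8632, 11) (2.1811, 11)]  |A|=82.648
4. ⊥bis P5·P2 via (13.235,5.565): [(8.4924, 4.0591) (12.0833, 5.1993) (24.8632, 11) (2.1811, 11)]  |A|=81.846
5. ⊥bis P5·P3 via (9.44,8.785): [(10.3577, 4.6514) (12.0833, 5.1993) (24.8632, 11) (8.9483, 11)]  |A|=52.0226
6. ⊥bis P5·P4 via (8.405,9.67): [(10.3577, 4.6514) (12.0833, 5.1993) (24.8632, 11) (8.9483, 11)]  |A|=52.0226
7. ⊥bis P5·P6 via (8.26,7.535): [(10.3577, 4.6514) (12.0833, 5.1993) (24.8632, 11) (8.9483, 11)]  |A|=52.0226
8. ⊥bis P5·P7 via (12.625,7.29): [(9.943, 6.5191) (23.7082, 10.4758) (24.8632, 11) (8.9483, 11)]  |A|=36.9799
9. ⊥bis P5·P8 via (16.13,8.13): [(9.943, 6.5191) (16.185, 8.3133) (16.991, 11) (8.9483, 11)]  |A|=25.6815
10. canonical 4-gon: [(9.943, 6.5191) (16.185, 8.3133) (16.991, 11) (8.9483, 11)]
11. shoelace: 25.6815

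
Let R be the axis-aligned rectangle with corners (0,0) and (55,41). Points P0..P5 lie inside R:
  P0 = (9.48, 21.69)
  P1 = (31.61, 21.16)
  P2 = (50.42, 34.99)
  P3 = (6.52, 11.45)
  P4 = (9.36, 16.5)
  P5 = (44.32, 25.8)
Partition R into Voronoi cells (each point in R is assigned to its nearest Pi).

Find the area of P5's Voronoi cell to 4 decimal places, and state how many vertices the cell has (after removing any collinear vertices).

1. box [0,55]×[0,41]: [(0, 0) (55, 0) (55, 41) (0, 41)]
2. ⊥bis P5·P0 via (26.9,23.745): [(29.7011, 0) (55, 0) (55, 41) (24.8645, 41)]  |A|=1136.405
3. ⊥bis P5·P1 via (37.965,23.48): [(46.5368, 0) (55, 0) (55, 41) (31.569, 41)]  |A|=653.8311
4. ⊥bis P5·P2 via (47.37,30.395): [(31.6253, 40.8458) (46.5368, 0) (55, 0) (55, 25.3305)]  |A|=468.8891
5. ⊥bis P5·P3 via (25.42,18.625): [(31.6253, 40.8458) (46.5368, 0) (55, 0) (55, 25.3305)]  |A|=468.8891
6. ⊥bis P5·P4 via (26.84,21.15): [(31.6253, 40.8458) (46.5368, 0) (55, 0) (55, 25.3305)]  |A|=468.8891
7. canonical 4-gon: [(31.6253, 40.8458) (46.5368, 0) (55, 0) (55, 25.3305)]
8. shoelace: 468.8891

Area of P5's cell: 468.8891 (4 vertices)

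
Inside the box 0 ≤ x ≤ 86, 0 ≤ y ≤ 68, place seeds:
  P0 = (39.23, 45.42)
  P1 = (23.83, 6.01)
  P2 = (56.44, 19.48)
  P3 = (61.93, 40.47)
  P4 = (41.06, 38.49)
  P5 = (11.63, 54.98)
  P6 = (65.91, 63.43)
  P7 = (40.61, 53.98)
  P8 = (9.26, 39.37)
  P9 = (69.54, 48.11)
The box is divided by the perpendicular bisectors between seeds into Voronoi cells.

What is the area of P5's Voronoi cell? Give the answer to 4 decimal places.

Area of P5's cell: 548.3702

1. box [0,86]×[0,68]: [(0, 0) (86, 0) (86, 68) (0, 68)]
2. ⊥bis P5·P0 via (25.43,50.2): [(0, 0) (8.0419, 0) (31.5955, 68) (0, 68)]  |A|=1347.6713
3. ⊥bis P5·P1 via (17.73,30.495): [(0, 26.0779) (18.6872, 30.7335) (31.5955, 68) (0, 68)]  |A|=980.4318
4. ⊥bis P5·P2 via (34.035,37.23): [(0, 26.0779) (18.6872, 30.7335) (31.5955, 68) (0, 68)]  |A|=980.4318
5. ⊥bis P5·P3 via (36.78,47.725): [(0, 26.0779) (18.6872, 30.7335) (31.5955, 68) (0, 68)]  |A|=980.4318
6. ⊥bis P5·P4 via (26.345,46.735): [(0, 26.0779) (17.1669, 30.3547) (20.8052, 36.8479) (31.5955, 68) (0, 68)]  |A|=976.1849
7. ⊥bis P5·P6 via (38.77,59.205): [(0, 26.0779) (17.1669, 30.3547) (20.8052, 36.8479) (31.5955, 68) (0, 68)]  |A|=976.1849
8. ⊥bis P5·P7 via (26.12,54.48): [(0, 26.0779) (17.1669, 30.3547) (20.8052, 36.8479) (26.0323, 51.9389) (26.5865, 68) (0, 68)]  |A|=935.96
9. ⊥bis P5·P8 via (10.445,47.175): [(0, 48.7608) (23.6859, 45.1647) (26.0323, 51.9389) (26.5865, 68) (0, 68)]  |A|=548.3702
10. ⊥bis P5·P9 via (40.585,51.545): [(0, 48.7608) (23.6859, 45.1647) (26.0323, 51.9389) (26.5865, 68) (0, 68)]  |A|=548.3702
11. canonical 5-gon: [(0, 48.7608) (23.6859, 45.1647) (26.0323, 51.9389) (26.5865, 68) (0, 68)]
12. shoelace: 548.3702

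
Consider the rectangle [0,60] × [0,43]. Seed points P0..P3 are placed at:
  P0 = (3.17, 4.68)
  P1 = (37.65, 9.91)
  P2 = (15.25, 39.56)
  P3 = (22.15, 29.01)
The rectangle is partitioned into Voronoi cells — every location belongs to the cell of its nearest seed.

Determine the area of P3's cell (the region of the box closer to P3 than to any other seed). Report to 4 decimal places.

Area of P3's cell: 768.0035

1. box [0,60]×[0,43]: [(0, 0) (60, 0) (60, 43) (0, 43)]
2. ⊥bis P3·P0 via (12.66,16.845): [(0, 26.7212) (34.2532, 0) (60, 0) (60, 43) (0, 43)]  |A|=2122.3576
3. ⊥bis P3·P1 via (29.9,19.46): [(0, 26.7212) (19.8071, 11.2695) (58.9074, 43) (0, 43)]  |A|=1095.7997
4. ⊥bis P3·P2 via (18.7,34.285): [(3.2539, 24.1828) (19.8071, 11.2695) (58.9074, 43) (32.0251, 43)]  |A|=768.0035
5. canonical 4-gon: [(3.2539, 24.1828) (19.8071, 11.2695) (58.9074, 43) (32.0251, 43)]
6. shoelace: 768.0035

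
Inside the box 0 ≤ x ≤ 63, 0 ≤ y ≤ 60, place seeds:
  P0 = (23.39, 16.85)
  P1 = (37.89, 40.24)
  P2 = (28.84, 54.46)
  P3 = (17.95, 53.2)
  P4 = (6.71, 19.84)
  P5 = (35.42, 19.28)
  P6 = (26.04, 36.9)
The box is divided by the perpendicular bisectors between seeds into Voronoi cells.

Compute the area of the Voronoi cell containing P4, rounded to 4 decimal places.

1. box [0,63]×[0,60]: [(0, 0) (63, 0) (63, 60) (0, 60)]
2. ⊥bis P4·P0 via (15.05,18.345): [(0, 0) (11.7615, 0) (22.5169, 60) (0, 60)]  |A|=1028.3541
3. ⊥bis P4·P1 via (22.3,30.04): [(0, 0) (11.7615, 0) (18.2547, 36.2229) (2.6982, 60) (0, 60)]  |A|=792.7383
4. ⊥bis P4·P2 via (17.775,37.15): [(0, 48.5122) (0, 0) (11.7615, 0) (18.2547, 36.2229) (17.557, 37.2894)]  |A|=661.254
5. ⊥bis P4·P3 via (12.33,36.52): [(0, 40.6744) (0, 0) (11.7615, 0) (17.9675, 34.6206)]  |A|=569.0037
6. ⊥bis P4·P5 via (21.065,19.56): [(0, 40.6744) (0, 0) (11.7615, 0) (17.9675, 34.6206)]  |A|=569.0037
7. ⊥bis P4·P6 via (16.375,28.37): [(7.8499, 38.0295) (0, 40.6744) (0, 0) (11.7615, 0) (16.7674, 27.9254)]  |A|=533.0887
8. canonical 5-gon: [(7.8499, 38.0295) (0, 40.6744) (0, 0) (11.7615, 0) (16.7674, 27.9254)]
9. shoelace: 533.0887

Area of P4's cell: 533.0887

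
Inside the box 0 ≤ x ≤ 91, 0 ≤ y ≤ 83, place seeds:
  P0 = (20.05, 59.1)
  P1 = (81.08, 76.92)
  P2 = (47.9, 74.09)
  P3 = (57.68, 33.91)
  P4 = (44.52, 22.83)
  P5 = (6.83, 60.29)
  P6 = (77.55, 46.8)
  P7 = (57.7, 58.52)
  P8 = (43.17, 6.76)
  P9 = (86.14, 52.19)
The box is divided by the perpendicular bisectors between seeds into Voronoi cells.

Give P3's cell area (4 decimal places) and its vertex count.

Area of P3's cell: 979.0602 (7 vertices)

1. box [0,91]×[0,83]: [(0, 0) (91, 0) (91, 83) (0, 83)]
2. ⊥bis P3·P0 via (38.865,46.505): [(7.734, 0) (91, 0) (91, 83) (63.2952, 83)]  |A|=4605.2891
3. ⊥bis P3·P1 via (69.38,55.415): [(51.3837, 65.206) (7.734, 0) (91, 0) (91, 43.6524)]  |A|=3579.3982
4. ⊥bis P3·P2 via (52.79,54): [(66.0489, 57.2273) (42.1483, 51.4098) (7.734, 0) (91, 0) (91, 43.6524)]  |A|=3441.3918
5. ⊥bis P3·P4 via (51.1,28.37): [(66.0489, 57.2273) (42.1483, 51.4098) (37.5213, 44.4977) (74.986, 0) (91, 0) (91, 43.6524)]  |A|=1945.11
6. ⊥bis P3·P5 via (32.255,47.1): [(66.0489, 57.2273) (42.1483, 51.4098) (37.5213, 44.4977) (74.986, 0) (91, 0) (91, 43.6524)]  |A|=1945.11
7. ⊥bis P3·P6 via (67.615,40.355): [(57.9487, 55.2557) (42.1483, 51.4098) (37.5213, 44.4977) (74.986, 0) (91, 0) (91, 4.3069)]  |A|=1215.3224
8. ⊥bis P3·P7 via (57.69,46.215): [(63.8168, 46.21) (38.6812, 46.2304) (37.5213, 44.4977) (74.986, 0) (91, 0) (91, 4.3069)]  |A|=1067.4484
9. ⊥bis P3·P8 via (50.425,20.335): [(63.8168, 46.21) (38.6812, 46.2304) (37.5213, 44.4977) (63.9515, 13.1059) (88.4743, 0) (91, 0) (91, 4.3069)]  |A|=979.0602
10. ⊥bis P3·P9 via (71.91,43.05): [(63.8168, 46.21) (38.6812, 46.2304) (37.5213, 44.4977) (63.9515, 13.1059) (88.4743, 0) (91, 0) (91, 4.3069)]  |A|=979.0602
11. canonical 7-gon: [(63.8168, 46.21) (38.6812, 46.2304) (37.5213, 44.4977) (63.9515, 13.1059) (88.4743, 0) (91, 0) (91, 4.3069)]
12. shoelace: 979.0602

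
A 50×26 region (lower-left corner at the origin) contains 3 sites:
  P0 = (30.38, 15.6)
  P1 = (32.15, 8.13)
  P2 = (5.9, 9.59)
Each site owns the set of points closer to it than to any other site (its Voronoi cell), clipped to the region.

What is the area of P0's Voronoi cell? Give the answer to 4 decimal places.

1. box [0,50]×[0,26]: [(0, 0) (50, 0) (50, 26) (0, 26)]
2. ⊥bis P0·P1 via (31.265,11.865): [(0, 4.4568) (50, 16.3042) (50, 26) (0, 26)]  |A|=780.9739
3. ⊥bis P0·P2 via (18.14,12.595): [(19.0309, 8.9662) (50, 16.3042) (50, 26) (14.849, 26)]  |A|=449.5132
4. canonical 4-gon: [(19.0309, 8.9662) (50, 16.3042) (50, 26) (14.849, 26)]
5. shoelace: 449.5132

Area of P0's cell: 449.5132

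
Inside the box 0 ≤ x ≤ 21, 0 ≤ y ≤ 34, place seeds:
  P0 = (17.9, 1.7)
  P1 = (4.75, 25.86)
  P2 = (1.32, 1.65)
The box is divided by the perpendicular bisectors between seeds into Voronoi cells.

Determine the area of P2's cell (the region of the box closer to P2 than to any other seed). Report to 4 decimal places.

1. box [0,21]×[0,34]: [(0, 0) (21, 0) (21, 34) (0, 34)]
2. ⊥bis P2·P0 via (9.61,1.675): [(0, 0) (9.6151, 0) (9.5125, 34) (0, 34)]  |A|=325.1687
3. ⊥bis P2·P1 via (3.035,13.755): [(0, 14.185) (0, 0) (9.6151, 0) (9.5764, 12.8282)]  |A|=129.5924
4. canonical 4-gon: [(0, 14.185) (0, 0) (9.6151, 0) (9.5764, 12.8282)]
5. shoelace: 129.5924

Area of P2's cell: 129.5924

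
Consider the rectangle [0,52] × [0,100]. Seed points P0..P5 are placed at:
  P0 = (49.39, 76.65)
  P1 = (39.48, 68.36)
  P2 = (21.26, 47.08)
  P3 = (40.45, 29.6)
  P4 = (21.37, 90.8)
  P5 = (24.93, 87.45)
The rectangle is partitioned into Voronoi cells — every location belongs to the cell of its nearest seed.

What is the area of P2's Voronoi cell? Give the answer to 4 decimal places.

1. box [0,52]×[0,100]: [(0, 0) (52, 0) (52, 100) (0, 100)]
2. ⊥bis P2·P0 via (35.325,61.865): [(0, 95.4697) (0, 0) (52, 0) (52, 46.002)]  |A|=3678.2663
3. ⊥bis P2·P1 via (30.37,57.72): [(0, 83.7229) (0, 0) (52, 0) (52, 39.2003)]  |A|=3196.0036
4. ⊥bis P2·P3 via (30.855,38.34): [(40.5605, 48.9949) (0, 83.7229) (0, 4.4666)]  |A|=1607.336
5. ⊥bis P2·P4 via (21.315,68.94): [(40.5605, 48.9949) (17.2537, 68.9502) (0, 68.9936) (0, 4.4666)]  |A|=1480.2689
6. ⊥bis P2·P5 via (23.095,67.265): [(40.5605, 48.9949) (18.7619, 67.6589) (4.1962, 68.9831) (0, 68.9936) (0, 4.4666)]  |A|=1471.8632
7. canonical 5-gon: [(40.5605, 48.9949) (18.7619, 67.6589) (4.1962, 68.9831) (0, 68.9936) (0, 4.4666)]
8. shoelace: 1471.8632

Area of P2's cell: 1471.8632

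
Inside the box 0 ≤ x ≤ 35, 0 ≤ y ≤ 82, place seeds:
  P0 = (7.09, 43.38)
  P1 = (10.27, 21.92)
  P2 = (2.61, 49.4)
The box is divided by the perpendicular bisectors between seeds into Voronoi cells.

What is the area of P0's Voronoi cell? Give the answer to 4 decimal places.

1. box [0,35]×[0,82]: [(0, 0) (35, 0) (35, 82) (0, 82)]
2. ⊥bis P0·P1 via (8.68,32.65): [(0, 31.3638) (35, 36.5502) (35, 82) (0, 82)]  |A|=1681.506
3. ⊥bis P0·P2 via (4.85,46.39): [(0, 42.7807) (0, 31.3638) (35, 36.5502) (35, 68.8272)]  |A|=764.6444
4. canonical 4-gon: [(0, 42.7807) (0, 31.3638) (35, 36.5502) (35, 68.8272)]
5. shoelace: 764.6444

Area of P0's cell: 764.6444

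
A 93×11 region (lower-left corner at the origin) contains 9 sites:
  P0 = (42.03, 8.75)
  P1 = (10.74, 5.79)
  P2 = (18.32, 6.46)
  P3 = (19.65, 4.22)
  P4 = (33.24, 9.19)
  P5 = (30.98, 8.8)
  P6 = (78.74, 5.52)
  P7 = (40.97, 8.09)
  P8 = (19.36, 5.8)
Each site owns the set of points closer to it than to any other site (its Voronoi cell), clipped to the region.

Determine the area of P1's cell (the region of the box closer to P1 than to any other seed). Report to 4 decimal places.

Area of P1's cell: 159.3511

1. box [0,93]×[0,11]: [(0, 0) (93, 0) (93, 11) (0, 11)]
2. ⊥bis P1·P0 via (26.385,7.27): [(0, 0) (27.0727, 0) (26.0321, 11) (0, 11)]  |A|=292.0768
3. ⊥bis P1·P2 via (14.53,6.125): [(0, 0) (15.0714, 0) (14.0991, 11) (0, 11)]  |A|=160.4377
4. ⊥bis P1·P3 via (15.195,5.005): [(0, 0) (14.3131, 0) (14.8181, 2.8659) (14.0991, 11) (0, 11)]  |A|=159.3511
5. ⊥bis P1·P4 via (21.99,7.49): [(0, 0) (14.3131, 0) (14.8181, 2.8659) (14.0991, 11) (0, 11)]  |A|=159.3511
6. ⊥bis P1·P5 via (20.86,7.295): [(0, 0) (14.3131, 0) (14.8181, 2.8659) (14.0991, 11) (0, 11)]  |A|=159.3511
7. ⊥bis P1·P6 via (44.74,5.655): [(0, 0) (14.3131, 0) (14.8181, 2.8659) (14.0991, 11) (0, 11)]  |A|=159.3511
8. ⊥bis P1·P7 via (25.855,6.94): [(0, 0) (14.3131, 0) (14.8181, 2.8659) (14.0991, 11) (0, 11)]  |A|=159.3511
9. ⊥bis P1·P8 via (15.05,5.795): [(0, 0) (14.3131, 0) (14.8181, 2.8659) (14.0991, 11) (0, 11)]  |A|=159.3511
10. canonical 5-gon: [(0, 0) (14.3131, 0) (14.8181, 2.8659) (14.0991, 11) (0, 11)]
11. shoelace: 159.3511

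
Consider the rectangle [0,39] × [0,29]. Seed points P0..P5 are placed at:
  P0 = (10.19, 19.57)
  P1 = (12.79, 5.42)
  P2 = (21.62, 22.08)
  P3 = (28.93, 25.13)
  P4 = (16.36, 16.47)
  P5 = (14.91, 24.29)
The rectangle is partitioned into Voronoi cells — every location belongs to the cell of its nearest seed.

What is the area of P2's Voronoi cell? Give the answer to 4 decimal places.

1. box [0,39]×[0,29]: [(0, 0) (39, 0) (39, 29) (0, 29)]
2. ⊥bis P2·P0 via (15.905,20.825): [(20.4781, 0) (39, 0) (39, 29) (14.1098, 29)]  |A|=629.4753
3. ⊥bis P2·P1 via (17.205,13.75): [(17.4921, 13.5979) (39, 2.1984) (39, 29) (14.1098, 29)]  |A|=479.905
4. ⊥bis P2·P3 via (25.275,23.605): [(17.4921, 13.5979) (32.8456, 5.4603) (23.024, 29) (14.1098, 29)]  |A|=209.3965
5. ⊥bis P2·P4 via (18.99,19.275): [(15.5337, 22.5156) (32.2812, 6.813) (23.024, 29) (14.1098, 29)]  |A|=142.0086
6. ⊥bis P2·P5 via (18.265,23.185): [(17.4521, 20.7169) (32.2812, 6.813) (23.024, 29) (20.1802, 29)]  |A|=111.9286
7. canonical 4-gon: [(17.4521, 20.7169) (32.2812, 6.813) (23.024, 29) (20.1802, 29)]
8. shoelace: 111.9286

Area of P2's cell: 111.9286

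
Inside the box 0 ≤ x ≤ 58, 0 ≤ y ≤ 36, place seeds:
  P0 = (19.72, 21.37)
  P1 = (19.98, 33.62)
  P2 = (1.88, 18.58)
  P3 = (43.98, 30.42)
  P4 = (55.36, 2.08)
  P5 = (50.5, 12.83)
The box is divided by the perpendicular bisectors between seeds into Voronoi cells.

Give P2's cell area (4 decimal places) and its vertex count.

1. box [0,58]×[0,36]: [(0, 0) (58, 0) (58, 36) (0, 36)]
2. ⊥bis P2·P0 via (10.8,19.975): [(0, 0) (13.9239, 0) (8.2938, 36) (0, 36)]  |A|=399.9193
3. ⊥bis P2·P1 via (10.93,26.1): [(0, 0) (13.9239, 0) (9.5899, 27.7128) (2.7037, 36) (0, 36)]  |A|=376.7559
4. ⊥bis P2·P3 via (22.93,24.5): [(0, 0) (13.9239, 0) (9.5899, 27.7128) (2.7037, 36) (0, 36)]  |A|=376.7559
5. ⊥bis P2·P4 via (28.62,10.33): [(0, 0) (13.9239, 0) (9.5899, 27.7128) (2.7037, 36) (0, 36)]  |A|=376.7559
6. ⊥bis P2·P5 via (26.19,15.705): [(0, 0) (13.9239, 0) (9.5899, 27.7128) (2.7037, 36) (0, 36)]  |A|=376.7559
7. canonical 5-gon: [(0, 0) (13.9239, 0) (9.5899, 27.7128) (2.7037, 36) (0, 36)]
8. shoelace: 376.7559

Area of P2's cell: 376.7559 (5 vertices)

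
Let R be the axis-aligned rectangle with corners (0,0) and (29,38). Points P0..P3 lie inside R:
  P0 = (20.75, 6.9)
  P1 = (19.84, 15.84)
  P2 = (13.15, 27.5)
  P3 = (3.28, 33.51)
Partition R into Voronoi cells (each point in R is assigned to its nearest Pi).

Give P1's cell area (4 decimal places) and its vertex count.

1. box [0,29]×[0,38]: [(0, 0) (29, 0) (29, 38) (0, 38)]
2. ⊥bis P1·P0 via (20.295,11.37): [(0, 9.3042) (29, 12.2561) (29, 38) (0, 38)]  |A|=789.3763
3. ⊥bis P1·P2 via (16.495,21.67): [(0, 12.2059) (0, 9.3042) (29, 12.2561) (29, 28.8448)]  |A|=282.6116
4. ⊥bis P1·P3 via (11.56,24.675): [(0, 12.2059) (0, 9.3042) (29, 12.2561) (29, 28.8448)]  |A|=282.6116
5. canonical 4-gon: [(0, 12.2059) (0, 9.3042) (29, 12.2561) (29, 28.8448)]
6. shoelace: 282.6116

Area of P1's cell: 282.6116 (4 vertices)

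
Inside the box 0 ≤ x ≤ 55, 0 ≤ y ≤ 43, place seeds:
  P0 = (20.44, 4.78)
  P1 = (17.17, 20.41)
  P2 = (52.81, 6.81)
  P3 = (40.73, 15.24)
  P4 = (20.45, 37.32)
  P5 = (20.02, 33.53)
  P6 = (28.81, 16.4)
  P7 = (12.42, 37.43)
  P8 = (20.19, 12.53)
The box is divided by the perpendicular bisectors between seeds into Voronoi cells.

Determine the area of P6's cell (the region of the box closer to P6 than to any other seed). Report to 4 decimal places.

1. box [0,55]×[0,43]: [(0, 0) (55, 0) (55, 43) (0, 43)]
2. ⊥bis P6·P0 via (24.625,10.59): [(0, 28.3276) (39.327, 0) (55, 0) (55, 43) (0, 43)]  |A|=1807.9796
3. ⊥bis P6·P1 via (22.99,18.405): [(21.158, 13.0873) (39.327, 0) (55, 0) (55, 43) (31.463, 43)]  |A|=1182.1881
4. ⊥bis P6·P2 via (40.81,11.605): [(21.158, 13.0873) (36.8778, 1.7642) (53.3549, 43) (31.463, 43)]  |A|=744.8171
5. ⊥bis P6·P3 via (34.77,15.82): [(21.158, 13.0873) (33.6298, 4.1037) (37.415, 43) (31.463, 43)]  |A|=348.5757
6. ⊥bis P6·P4 via (24.63,26.86): [(26.106, 27.4498) (21.158, 13.0873) (33.6298, 4.1037) (36.2981, 31.5228)]  |A|=246.084
7. ⊥bis P6·P5 via (24.415,24.965): [(25.4292, 25.4854) (21.158, 13.0873) (33.6298, 4.1037) (36.251, 31.0385)]  |A|=234.9617
8. ⊥bis P6·P7 via (20.615,26.915): [(25.4292, 25.4854) (21.158, 13.0873) (33.6298, 4.1037) (36.251, 31.0385)]  |A|=234.9617
9. ⊥bis P6·P8 via (24.5,14.465): [(25.4292, 25.4854) (22.8776, 18.0787) (27.0115, 8.871) (33.6298, 4.1037) (36.251, 31.0385)]  |A|=216.7282
10. canonical 5-gon: [(25.4292, 25.4854) (22.8776, 18.0787) (27.0115, 8.871) (33.6298, 4.1037) (36.251, 31.0385)]
11. shoelace: 216.7282

Area of P6's cell: 216.7282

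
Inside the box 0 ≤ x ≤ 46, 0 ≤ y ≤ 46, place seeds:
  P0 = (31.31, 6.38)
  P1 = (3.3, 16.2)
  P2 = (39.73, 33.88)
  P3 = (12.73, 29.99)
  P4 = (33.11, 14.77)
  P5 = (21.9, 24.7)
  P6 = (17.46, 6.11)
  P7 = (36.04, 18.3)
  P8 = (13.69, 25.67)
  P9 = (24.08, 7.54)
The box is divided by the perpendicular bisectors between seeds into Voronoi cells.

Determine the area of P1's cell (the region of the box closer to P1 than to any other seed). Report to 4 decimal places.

1. box [0,46]×[0,46]: [(0, 0) (46, 0) (46, 46) (0, 46)]
2. ⊥bis P1·P0 via (17.305,11.29): [(0, 0) (13.3468, 0) (29.4739, 46) (0, 46)]  |A|=984.8783
3. ⊥bis P1·P2 via (21.515,25.04): [(0, 0) (13.3468, 0) (21.8695, 24.3095) (11.3428, 46) (0, 46)]  |A|=788.2419
4. ⊥bis P1·P3 via (8.015,23.095): [(0, 28.5759) (0, 0) (13.3468, 0) (18.8468, 15.6879)]  |A|=373.9745
5. ⊥bis P1·P4 via (18.205,15.485): [(18.2348, 16.1064) (0, 28.5759) (0, 0) (13.3468, 0) (18.1145, 13.5991)]  |A|=373.182
6. ⊥bis P1·P5 via (12.6,20.45): [(12.9259, 19.7368) (0, 28.5759) (0, 0) (13.3468, 0) (17.0797, 10.6474)]  |A|=355.4749
7. ⊥bis P1·P6 via (10.38,11.155): [(14.3205, 16.685) (12.9259, 19.7368) (0, 28.5759) (0, 0) (2.4313, 0)]  |A|=238.4537
8. ⊥bis P1·P7 via (19.67,17.25): [(14.3205, 16.685) (12.9259, 19.7368) (0, 28.5759) (0, 0) (2.4313, 0)]  |A|=238.4537
9. ⊥bis P1·P8 via (8.495,20.935): [(13.4641, 15.4831) (4.0632, 25.7974) (0, 28.5759) (0, 0) (2.4313, 0)]  |A|=219.0903
10. ⊥bis P1·P9 via (13.69,11.87): [(13.4641, 15.4831) (4.0632, 25.7974) (0, 28.5759) (0, 0) (2.4313, 0)]  |A|=219.0903
11. canonical 5-gon: [(13.4641, 15.4831) (4.0632, 25.7974) (0, 28.5759) (0, 0) (2.4313, 0)]
12. shoelace: 219.0903

Area of P1's cell: 219.0903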